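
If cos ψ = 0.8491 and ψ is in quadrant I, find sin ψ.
sin ψ = 0.5282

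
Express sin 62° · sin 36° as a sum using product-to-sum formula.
sin 62° sin 36° = (1/2)[cos(62°-36°) - cos(62°+36°)]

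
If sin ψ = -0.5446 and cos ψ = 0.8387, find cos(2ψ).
cos(2ψ) = cos²ψ - sin²ψ = 0.4068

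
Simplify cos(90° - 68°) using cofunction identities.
cos(90° - 68°) = sin(68°)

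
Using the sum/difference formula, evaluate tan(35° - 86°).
tan(35° - 86°) = (tan 35° - tan 86°)/(1 + tan 35° tan 86°) = -1.235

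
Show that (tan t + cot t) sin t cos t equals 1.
LHS = (sin t/cos t + cos t/sin t) sin t cos t = ((sin²t + cos²t)/(sin t cos t)) · sin t cos t = sin²t + cos²t = 1 = RHS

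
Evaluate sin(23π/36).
sin(23π/36) = 0.9063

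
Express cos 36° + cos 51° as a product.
cos 36° + cos 51° = 2 cos(43.5°) cos(-7.5°)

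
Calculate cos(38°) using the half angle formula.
cos(38°) = √((1 + cos 76°)/2) = 0.788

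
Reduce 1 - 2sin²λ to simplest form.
1 - 2sin²λ = cos(2λ) (using Double angle)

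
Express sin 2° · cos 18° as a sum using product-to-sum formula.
sin 2° cos 18° = (1/2)[sin(2°+18°) + sin(2°-18°)]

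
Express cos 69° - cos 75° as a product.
cos 69° - cos 75° = -2 sin(72°) sin(-3°)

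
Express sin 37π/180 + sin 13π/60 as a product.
sin 37π/180 + sin 13π/60 = 2 sin(19π/90) cos(-π/180)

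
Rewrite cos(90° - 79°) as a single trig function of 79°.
cos(90° - 79°) = sin(79°)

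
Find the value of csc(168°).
csc(168°) = 4.81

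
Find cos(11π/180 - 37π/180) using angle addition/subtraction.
cos(11π/180 - 37π/180) = cos 11π/180 cos 37π/180 + sin 11π/180 sin 37π/180 = 0.8988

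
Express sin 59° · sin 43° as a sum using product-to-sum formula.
sin 59° sin 43° = (1/2)[cos(59°-43°) - cos(59°+43°)]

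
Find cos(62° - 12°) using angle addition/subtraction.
cos(62° - 12°) = cos 62° cos 12° + sin 62° sin 12° = 0.6428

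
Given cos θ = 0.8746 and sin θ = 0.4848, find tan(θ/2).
tan(θ/2) = sin θ / (1 + cos θ) = 0.2586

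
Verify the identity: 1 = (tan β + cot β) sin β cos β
RHS = (sin β/cos β + cos β/sin β) sin β cos β = ((sin²β + cos²β)/(sin β cos β)) · sin β cos β = sin²β + cos²β = 1 = LHS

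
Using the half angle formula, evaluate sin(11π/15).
sin(11π/15) = √((1 - cos 22π/15)/2) = 0.7431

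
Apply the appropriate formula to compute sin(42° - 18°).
sin(42° - 18°) = sin 42° cos 18° - cos 42° sin 18° = 0.4067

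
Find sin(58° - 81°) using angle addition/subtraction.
sin(58° - 81°) = sin 58° cos 81° - cos 58° sin 81° = -0.3907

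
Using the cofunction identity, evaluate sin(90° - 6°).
sin(90° - 6°) = cos(6°) = 0.9945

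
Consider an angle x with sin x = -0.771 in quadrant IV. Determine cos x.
cos x = √(1 - sin²x) = 0.6368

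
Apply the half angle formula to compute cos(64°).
cos(64°) = √((1 + cos 128°)/2) = 0.4384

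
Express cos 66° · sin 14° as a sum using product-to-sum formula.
cos 66° sin 14° = (1/2)[sin(66°+14°) - sin(66°-14°)]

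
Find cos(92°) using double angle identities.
cos(92°) = cos²46° - sin²46° = -0.0349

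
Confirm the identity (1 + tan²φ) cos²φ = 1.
LHS = sec²φ · cos²φ = (1/cos²φ) · cos²φ = 1 = RHS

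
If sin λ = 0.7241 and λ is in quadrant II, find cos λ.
cos λ = -0.6897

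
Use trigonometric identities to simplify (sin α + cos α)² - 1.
(sin α + cos α)² - 1 = sin(2α) (using Pythagorean + double angle)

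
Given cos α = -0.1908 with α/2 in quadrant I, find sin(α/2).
sin(α/2) = ±√((1 - cos α)/2); positive since α/2 ∈ QI, so sin(α/2) = 0.7716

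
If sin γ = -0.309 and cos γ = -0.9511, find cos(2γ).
cos(2γ) = cos²γ - sin²γ = 0.8091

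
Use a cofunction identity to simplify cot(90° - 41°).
cot(90° - 41°) = tan(41°)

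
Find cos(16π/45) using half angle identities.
cos(16π/45) = √((1 + cos 32π/45)/2) = 0.4384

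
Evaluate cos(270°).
cos(270°) = 0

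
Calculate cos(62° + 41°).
cos(62° + 41°) = cos 62° cos 41° - sin 62° sin 41° = -0.225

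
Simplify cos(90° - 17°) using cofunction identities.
cos(90° - 17°) = sin(17°)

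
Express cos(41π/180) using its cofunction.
cos(41π/180) = sin(π/2 - 41π/180) = sin(49π/180)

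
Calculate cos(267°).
cos(267°) = -0.05234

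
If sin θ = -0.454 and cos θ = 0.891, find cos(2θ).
cos(2θ) = cos²θ - sin²θ = 0.5878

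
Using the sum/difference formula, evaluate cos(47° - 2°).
cos(47° - 2°) = cos 47° cos 2° + sin 47° sin 2° = √2/2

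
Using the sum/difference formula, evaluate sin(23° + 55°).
sin(23° + 55°) = sin 23° cos 55° + cos 23° sin 55° = 0.9781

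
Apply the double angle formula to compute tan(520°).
tan(520°) = 2 tan 260° / (1 - tan²260°) = -0.364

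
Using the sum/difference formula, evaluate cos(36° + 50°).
cos(36° + 50°) = cos 36° cos 50° - sin 36° sin 50° = 0.06976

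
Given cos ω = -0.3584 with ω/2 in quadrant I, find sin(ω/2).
sin(ω/2) = ±√((1 - cos ω)/2); positive since ω/2 ∈ QI, so sin(ω/2) = 0.8241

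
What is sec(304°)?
sec(304°) = 1.788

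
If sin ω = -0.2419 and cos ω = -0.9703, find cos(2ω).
cos(2ω) = cos²ω - sin²ω = 0.883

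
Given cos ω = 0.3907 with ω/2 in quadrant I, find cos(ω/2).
cos(ω/2) = ±√((1 + cos ω)/2); positive since ω/2 ∈ QI, so cos(ω/2) = 0.8339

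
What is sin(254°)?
sin(254°) = -0.9613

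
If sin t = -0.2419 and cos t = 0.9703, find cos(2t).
cos(2t) = cos²t - sin²t = 0.883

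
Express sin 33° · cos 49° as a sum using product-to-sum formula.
sin 33° cos 49° = (1/2)[sin(33°+49°) + sin(33°-49°)]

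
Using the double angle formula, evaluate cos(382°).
cos(382°) = cos²191° - sin²191° = 0.9272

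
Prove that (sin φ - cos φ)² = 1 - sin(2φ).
LHS = sin²φ - 2 sin φ cos φ + cos²φ = (sin²φ + cos²φ) - 2 sin φ cos φ = 1 - sin(2φ) = RHS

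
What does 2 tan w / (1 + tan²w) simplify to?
2 tan w / (1 + tan²w) = sin(2w) (using Double angle)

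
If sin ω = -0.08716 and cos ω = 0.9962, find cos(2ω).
cos(2ω) = cos²ω - sin²ω = 0.9848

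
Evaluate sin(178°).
sin(178°) = 0.0349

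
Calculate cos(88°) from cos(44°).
cos(88°) = cos²44° - sin²44° = 0.0349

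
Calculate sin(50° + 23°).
sin(50° + 23°) = sin 50° cos 23° + cos 50° sin 23° = 0.9563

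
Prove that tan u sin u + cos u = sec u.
LHS = sin²u/cos u + cos u = (sin²u + cos²u)/cos u = 1/cos u = sec u = RHS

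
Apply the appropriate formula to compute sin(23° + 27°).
sin(23° + 27°) = sin 23° cos 27° + cos 23° sin 27° = 0.766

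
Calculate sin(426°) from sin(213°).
sin(426°) = 2 sin 213° cos 213° = 0.9135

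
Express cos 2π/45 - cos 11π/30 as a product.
cos 2π/45 - cos 11π/30 = -2 sin(37π/180) sin(-29π/180)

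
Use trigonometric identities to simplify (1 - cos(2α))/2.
(1 - cos(2α))/2 = sin²α (using Power reduction)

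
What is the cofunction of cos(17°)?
cos(17°) = sin(90° - 17°) = sin(73°)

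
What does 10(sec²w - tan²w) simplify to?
10(sec²w - tan²w) = 10 (using Pythagorean identity)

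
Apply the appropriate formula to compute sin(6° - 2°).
sin(6° - 2°) = sin 6° cos 2° - cos 6° sin 2° = 0.06976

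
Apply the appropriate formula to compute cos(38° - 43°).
cos(38° - 43°) = cos 38° cos 43° + sin 38° sin 43° = 0.9962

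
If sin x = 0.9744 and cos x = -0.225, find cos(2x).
cos(2x) = cos²x - sin²x = -0.8988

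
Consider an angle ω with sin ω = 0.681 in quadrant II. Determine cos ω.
cos ω = ±√(1 - sin²ω) = -0.7323 (negative in QII)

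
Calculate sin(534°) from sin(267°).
sin(534°) = 2 sin 267° cos 267° = 0.1045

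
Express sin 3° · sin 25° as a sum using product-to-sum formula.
sin 3° sin 25° = (1/2)[cos(3°-25°) - cos(3°+25°)]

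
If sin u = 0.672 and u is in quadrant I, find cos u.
cos u = 0.7406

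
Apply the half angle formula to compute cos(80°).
cos(80°) = √((1 + cos 160°)/2) = 0.1736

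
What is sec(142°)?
sec(142°) = -1.269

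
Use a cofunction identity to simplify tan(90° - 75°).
tan(90° - 75°) = cot(75°)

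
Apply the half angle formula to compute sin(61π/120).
sin(61π/120) = √((1 - cos 61π/60)/2) = 0.9997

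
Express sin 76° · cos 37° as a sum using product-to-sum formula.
sin 76° cos 37° = (1/2)[sin(76°+37°) + sin(76°-37°)]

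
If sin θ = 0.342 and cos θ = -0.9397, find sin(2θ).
sin(2θ) = 2 sin θ cos θ = -0.6428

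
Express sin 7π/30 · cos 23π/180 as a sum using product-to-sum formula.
sin 7π/30 cos 23π/180 = (1/2)[sin(7π/30+23π/180) + sin(7π/30-23π/180)]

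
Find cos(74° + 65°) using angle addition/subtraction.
cos(74° + 65°) = cos 74° cos 65° - sin 74° sin 65° = -0.7547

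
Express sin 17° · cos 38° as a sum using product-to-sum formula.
sin 17° cos 38° = (1/2)[sin(17°+38°) + sin(17°-38°)]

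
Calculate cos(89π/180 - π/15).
cos(89π/180 - π/15) = cos 89π/180 cos π/15 + sin 89π/180 sin π/15 = 0.225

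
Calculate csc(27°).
csc(27°) = 2.203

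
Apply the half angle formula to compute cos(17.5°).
cos(17.5°) = √((1 + cos 35°)/2) = 0.9537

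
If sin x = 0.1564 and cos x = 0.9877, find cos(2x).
cos(2x) = cos²x - sin²x = 0.9511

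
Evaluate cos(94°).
cos(94°) = -0.06976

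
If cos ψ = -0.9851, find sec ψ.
sec ψ = 1/cos ψ = -1.015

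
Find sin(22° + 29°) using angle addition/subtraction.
sin(22° + 29°) = sin 22° cos 29° + cos 22° sin 29° = 0.7771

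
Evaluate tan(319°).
tan(319°) = -0.8693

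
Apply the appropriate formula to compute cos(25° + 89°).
cos(25° + 89°) = cos 25° cos 89° - sin 25° sin 89° = -0.4067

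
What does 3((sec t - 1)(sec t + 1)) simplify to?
3((sec t - 1)(sec t + 1)) = 3(tan²t) (using Diff. of squares)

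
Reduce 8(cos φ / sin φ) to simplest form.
8(cos φ / sin φ) = 8(cot φ) (using Quotient identity)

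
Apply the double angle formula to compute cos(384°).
cos(384°) = cos²192° - sin²192° = 0.9135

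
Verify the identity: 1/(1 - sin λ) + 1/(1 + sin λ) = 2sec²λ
LHS = [(1 + sin λ) + (1 - sin λ)] / [(1 - sin λ)(1 + sin λ)] = 2/(1 - sin²λ) = 2/cos²λ = 2sec²λ = RHS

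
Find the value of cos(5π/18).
cos(5π/18) = 0.6428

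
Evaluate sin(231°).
sin(231°) = -0.7771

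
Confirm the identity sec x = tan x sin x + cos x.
RHS = sin²x/cos x + cos x = (sin²x + cos²x)/cos x = 1/cos x = sec x = LHS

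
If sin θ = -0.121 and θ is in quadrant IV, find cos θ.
cos θ = 0.9927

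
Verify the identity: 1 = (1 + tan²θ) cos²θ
RHS = sec²θ · cos²θ = (1/cos²θ) · cos²θ = 1 = LHS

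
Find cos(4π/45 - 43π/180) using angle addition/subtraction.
cos(4π/45 - 43π/180) = cos 4π/45 cos 43π/180 + sin 4π/45 sin 43π/180 = 0.891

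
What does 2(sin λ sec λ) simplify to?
2(sin λ sec λ) = 2(tan λ) (using Reciprocal + quotient)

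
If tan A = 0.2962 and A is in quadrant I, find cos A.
cos A = 0.9588 (using tan²A + 1 = sec²A)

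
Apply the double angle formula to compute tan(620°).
tan(620°) = 2 tan 310° / (1 - tan²310°) = 5.671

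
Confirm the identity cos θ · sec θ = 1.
LHS = cos θ · (1/cos θ) = 1 = RHS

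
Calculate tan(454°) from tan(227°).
tan(454°) = 2 tan 227° / (1 - tan²227°) = -14.3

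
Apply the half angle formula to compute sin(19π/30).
sin(19π/30) = √((1 - cos 19π/15)/2) = 0.9135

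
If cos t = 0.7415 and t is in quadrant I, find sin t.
sin t = 0.671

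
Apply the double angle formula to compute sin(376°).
sin(376°) = 2 sin 188° cos 188° = 0.2756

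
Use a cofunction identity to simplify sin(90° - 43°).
sin(90° - 43°) = cos(43°)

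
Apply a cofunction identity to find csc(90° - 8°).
csc(90° - 8°) = sec(8°) = 1.01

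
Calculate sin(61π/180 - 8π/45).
sin(61π/180 - 8π/45) = sin 61π/180 cos 8π/45 - cos 61π/180 sin 8π/45 = 0.4848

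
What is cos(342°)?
cos(342°) = 0.9511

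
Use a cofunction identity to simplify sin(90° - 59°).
sin(90° - 59°) = cos(59°)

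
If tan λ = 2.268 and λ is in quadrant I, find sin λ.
sin λ = 0.915 (using tan²λ + 1 = sec²λ)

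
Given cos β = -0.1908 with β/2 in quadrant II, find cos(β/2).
cos(β/2) = ±√((1 + cos β)/2); negative since β/2 ∈ QII, so cos(β/2) = -0.6361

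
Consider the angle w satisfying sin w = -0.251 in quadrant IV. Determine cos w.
cos w = √(1 - sin²w) = 0.968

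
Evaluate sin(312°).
sin(312°) = -0.7431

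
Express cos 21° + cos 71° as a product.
cos 21° + cos 71° = 2 cos(46°) cos(-25°)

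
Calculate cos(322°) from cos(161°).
cos(322°) = cos²161° - sin²161° = 0.788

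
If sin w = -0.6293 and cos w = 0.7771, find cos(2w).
cos(2w) = cos²w - sin²w = 0.2079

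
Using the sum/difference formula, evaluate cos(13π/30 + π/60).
cos(13π/30 + π/60) = cos 13π/30 cos π/60 - sin 13π/30 sin π/60 = 0.1564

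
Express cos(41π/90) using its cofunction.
cos(41π/90) = sin(π/2 - 41π/90) = sin(2π/45)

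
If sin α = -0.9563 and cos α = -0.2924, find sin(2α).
sin(2α) = 2 sin α cos α = 0.5592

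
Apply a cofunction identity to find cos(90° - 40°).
cos(90° - 40°) = sin(40°) = 0.6428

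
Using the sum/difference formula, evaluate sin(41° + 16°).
sin(41° + 16°) = sin 41° cos 16° + cos 41° sin 16° = 0.8387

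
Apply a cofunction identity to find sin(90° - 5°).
sin(90° - 5°) = cos(5°) = 0.9962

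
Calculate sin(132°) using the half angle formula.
sin(132°) = √((1 - cos 264°)/2) = 0.7431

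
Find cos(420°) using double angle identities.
cos(420°) = cos²210° - sin²210° = 1/2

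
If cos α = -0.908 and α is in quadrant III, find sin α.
sin α = -0.419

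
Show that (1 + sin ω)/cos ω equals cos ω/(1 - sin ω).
LHS = (1 + sin ω)(1 - sin ω) / (cos ω(1 - sin ω)) = (1 - sin²ω) / (cos ω(1 - sin ω)) = cos²ω / (cos ω(1 - sin ω)) = cos ω/(1 - sin ω) = RHS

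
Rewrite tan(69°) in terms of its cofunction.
tan(69°) = cot(90° - 69°) = cot(21°)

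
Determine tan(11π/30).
tan(11π/30) = 2.246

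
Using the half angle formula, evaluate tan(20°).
tan(20°) = sin 40° / (1 + cos 40°) = 0.364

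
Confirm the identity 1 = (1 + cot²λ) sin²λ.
RHS = csc²λ · sin²λ = (1/sin²λ) · sin²λ = 1 = LHS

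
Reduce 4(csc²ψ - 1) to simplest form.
4(csc²ψ - 1) = 4(cot²ψ) (using Pythagorean identity)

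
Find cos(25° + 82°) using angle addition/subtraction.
cos(25° + 82°) = cos 25° cos 82° - sin 25° sin 82° = -0.2924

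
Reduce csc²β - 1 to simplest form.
csc²β - 1 = cot²β (using Pythagorean identity)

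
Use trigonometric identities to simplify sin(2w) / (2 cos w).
sin(2w) / (2 cos w) = sin w (using Double angle)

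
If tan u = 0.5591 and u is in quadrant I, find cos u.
cos u = 0.8728 (using tan²u + 1 = sec²u)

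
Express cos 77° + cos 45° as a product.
cos 77° + cos 45° = 2 cos(61°) cos(16°)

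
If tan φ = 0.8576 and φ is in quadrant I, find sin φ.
sin φ = 0.651 (using tan²φ + 1 = sec²φ)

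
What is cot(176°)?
cot(176°) = -14.3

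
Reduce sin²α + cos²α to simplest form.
sin²α + cos²α = 1 (using Pythagorean identity)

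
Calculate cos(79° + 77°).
cos(79° + 77°) = cos 79° cos 77° - sin 79° sin 77° = -0.9135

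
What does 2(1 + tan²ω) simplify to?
2(1 + tan²ω) = 2(sec²ω) (using Pythagorean identity)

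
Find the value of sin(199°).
sin(199°) = -0.3256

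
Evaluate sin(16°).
sin(16°) = 0.2756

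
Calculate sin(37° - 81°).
sin(37° - 81°) = sin 37° cos 81° - cos 37° sin 81° = -0.6947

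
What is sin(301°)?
sin(301°) = -0.8572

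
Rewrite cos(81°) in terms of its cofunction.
cos(81°) = sin(90° - 81°) = sin(9°)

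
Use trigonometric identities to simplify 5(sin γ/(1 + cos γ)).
5(sin γ/(1 + cos γ)) = 5(tan(γ/2)) (using Half angle)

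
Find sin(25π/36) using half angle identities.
sin(25π/36) = √((1 - cos 25π/18)/2) = 0.8192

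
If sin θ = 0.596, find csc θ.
csc θ = 1/sin θ = 1.678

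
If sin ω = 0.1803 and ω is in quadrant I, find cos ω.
cos ω = 0.9836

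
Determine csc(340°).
csc(340°) = -2.924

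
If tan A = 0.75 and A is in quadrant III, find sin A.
sin A = -0.6 (using tan²A + 1 = sec²A)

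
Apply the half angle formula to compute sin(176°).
sin(176°) = √((1 - cos 352°)/2) = 0.06976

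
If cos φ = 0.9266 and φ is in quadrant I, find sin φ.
sin φ = 0.376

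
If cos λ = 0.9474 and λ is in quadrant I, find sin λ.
sin λ = 0.3201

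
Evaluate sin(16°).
sin(16°) = 0.2756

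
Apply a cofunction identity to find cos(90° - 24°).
cos(90° - 24°) = sin(24°) = 0.4067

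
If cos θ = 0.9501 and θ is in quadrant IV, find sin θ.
sin θ = -0.3119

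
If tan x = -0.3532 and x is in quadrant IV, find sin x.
sin x = -0.333 (using tan²x + 1 = sec²x)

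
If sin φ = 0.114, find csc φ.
csc φ = 1/sin φ = 8.772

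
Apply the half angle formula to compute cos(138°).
cos(138°) = -√((1 + cos 276°)/2) = -0.7431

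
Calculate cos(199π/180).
cos(199π/180) = -0.9455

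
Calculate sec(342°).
sec(342°) = 1.051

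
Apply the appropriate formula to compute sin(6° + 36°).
sin(6° + 36°) = sin 6° cos 36° + cos 6° sin 36° = 0.6691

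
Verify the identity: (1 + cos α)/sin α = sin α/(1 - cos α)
RHS = sin α(1 + cos α) / ((1 - cos α)(1 + cos α)) = sin α(1 + cos α) / (1 - cos²α) = sin α(1 + cos α) / sin²α = (1 + cos α)/sin α = LHS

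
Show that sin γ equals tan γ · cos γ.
RHS = (sin γ/cos γ) · cos γ = sin γ = LHS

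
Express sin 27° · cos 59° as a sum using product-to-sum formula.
sin 27° cos 59° = (1/2)[sin(27°+59°) + sin(27°-59°)]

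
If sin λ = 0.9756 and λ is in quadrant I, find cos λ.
cos λ = 0.2196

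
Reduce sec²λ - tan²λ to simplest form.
sec²λ - tan²λ = 1 (using Pythagorean identity)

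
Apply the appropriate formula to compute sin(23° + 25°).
sin(23° + 25°) = sin 23° cos 25° + cos 23° sin 25° = 0.7431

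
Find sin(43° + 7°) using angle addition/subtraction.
sin(43° + 7°) = sin 43° cos 7° + cos 43° sin 7° = 0.766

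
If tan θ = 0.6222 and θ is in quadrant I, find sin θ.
sin θ = 0.5283 (using tan²θ + 1 = sec²θ)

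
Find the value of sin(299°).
sin(299°) = -0.8746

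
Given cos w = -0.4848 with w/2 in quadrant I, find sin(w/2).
sin(w/2) = ±√((1 - cos w)/2); positive since w/2 ∈ QI, so sin(w/2) = 0.8616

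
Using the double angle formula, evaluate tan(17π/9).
tan(17π/9) = 2 tan 17π/18 / (1 - tan²17π/18) = -0.364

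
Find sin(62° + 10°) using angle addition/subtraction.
sin(62° + 10°) = sin 62° cos 10° + cos 62° sin 10° = 0.9511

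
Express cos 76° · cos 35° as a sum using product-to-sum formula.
cos 76° cos 35° = (1/2)[cos(76°-35°) + cos(76°+35°)]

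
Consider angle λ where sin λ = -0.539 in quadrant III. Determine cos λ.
cos λ = ±√(1 - sin²λ) = -0.8423 (negative in QIII)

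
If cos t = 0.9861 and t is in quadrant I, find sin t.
sin t = 0.1662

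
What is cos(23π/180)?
cos(23π/180) = 0.9205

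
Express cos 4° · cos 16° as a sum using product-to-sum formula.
cos 4° cos 16° = (1/2)[cos(4°-16°) + cos(4°+16°)]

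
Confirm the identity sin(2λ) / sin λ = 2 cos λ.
LHS = 2 sin λ cos λ / sin λ = 2 cos λ = RHS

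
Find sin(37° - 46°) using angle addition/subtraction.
sin(37° - 46°) = sin 37° cos 46° - cos 37° sin 46° = -0.1564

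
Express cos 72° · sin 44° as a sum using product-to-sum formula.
cos 72° sin 44° = (1/2)[sin(72°+44°) - sin(72°-44°)]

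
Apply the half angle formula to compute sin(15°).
sin(15°) = √((1 - cos 30°)/2) = (√6-√2)/4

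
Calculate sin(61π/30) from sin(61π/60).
sin(61π/30) = 2 sin 61π/60 cos 61π/60 = 0.1045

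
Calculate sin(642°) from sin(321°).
sin(642°) = 2 sin 321° cos 321° = -0.9781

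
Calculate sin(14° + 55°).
sin(14° + 55°) = sin 14° cos 55° + cos 14° sin 55° = 0.9336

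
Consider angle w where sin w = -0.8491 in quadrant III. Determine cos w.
cos w = ±√(1 - sin²w) = -0.5282 (negative in QIII)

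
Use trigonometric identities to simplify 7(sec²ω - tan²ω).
7(sec²ω - tan²ω) = 7 (using Pythagorean identity)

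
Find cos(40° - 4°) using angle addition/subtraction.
cos(40° - 4°) = cos 40° cos 4° + sin 40° sin 4° = 0.809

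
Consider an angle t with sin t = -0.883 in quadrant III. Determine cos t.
cos t = ±√(1 - sin²t) = -0.4694 (negative in QIII)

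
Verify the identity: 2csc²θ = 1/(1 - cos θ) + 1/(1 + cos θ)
RHS = [(1 + cos θ) + (1 - cos θ)] / [(1 - cos θ)(1 + cos θ)] = 2/(1 - cos²θ) = 2/sin²θ = 2csc²θ = LHS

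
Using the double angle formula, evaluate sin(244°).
sin(244°) = 2 sin 122° cos 122° = -0.8988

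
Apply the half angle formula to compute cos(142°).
cos(142°) = -√((1 + cos 284°)/2) = -0.788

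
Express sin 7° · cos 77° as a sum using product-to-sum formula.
sin 7° cos 77° = (1/2)[sin(7°+77°) + sin(7°-77°)]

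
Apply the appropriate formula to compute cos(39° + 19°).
cos(39° + 19°) = cos 39° cos 19° - sin 39° sin 19° = 0.5299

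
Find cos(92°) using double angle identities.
cos(92°) = cos²46° - sin²46° = -0.0349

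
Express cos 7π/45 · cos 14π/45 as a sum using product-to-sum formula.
cos 7π/45 cos 14π/45 = (1/2)[cos(7π/45-14π/45) + cos(7π/45+14π/45)]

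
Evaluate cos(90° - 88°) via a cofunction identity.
cos(90° - 88°) = sin(88°) = 0.9994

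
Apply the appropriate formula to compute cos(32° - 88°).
cos(32° - 88°) = cos 32° cos 88° + sin 32° sin 88° = 0.5592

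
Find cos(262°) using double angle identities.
cos(262°) = cos²131° - sin²131° = -0.1392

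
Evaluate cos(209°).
cos(209°) = -0.8746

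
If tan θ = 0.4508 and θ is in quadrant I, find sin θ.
sin θ = 0.411 (using tan²θ + 1 = sec²θ)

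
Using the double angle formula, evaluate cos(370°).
cos(370°) = cos²185° - sin²185° = 0.9848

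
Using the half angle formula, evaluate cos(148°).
cos(148°) = -√((1 + cos 296°)/2) = -0.848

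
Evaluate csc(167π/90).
csc(167π/90) = -2.281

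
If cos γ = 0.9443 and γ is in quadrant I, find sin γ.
sin γ = 0.3291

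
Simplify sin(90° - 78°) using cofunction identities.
sin(90° - 78°) = cos(78°)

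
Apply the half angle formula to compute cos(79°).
cos(79°) = √((1 + cos 158°)/2) = 0.1908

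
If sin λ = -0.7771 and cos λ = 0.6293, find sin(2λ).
sin(2λ) = 2 sin λ cos λ = -0.9781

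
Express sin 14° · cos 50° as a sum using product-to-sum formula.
sin 14° cos 50° = (1/2)[sin(14°+50°) + sin(14°-50°)]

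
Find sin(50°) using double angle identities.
sin(50°) = 2 sin 25° cos 25° = 0.766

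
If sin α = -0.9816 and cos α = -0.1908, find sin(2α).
sin(2α) = 2 sin α cos α = 0.3746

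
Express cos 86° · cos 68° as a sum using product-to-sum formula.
cos 86° cos 68° = (1/2)[cos(86°-68°) + cos(86°+68°)]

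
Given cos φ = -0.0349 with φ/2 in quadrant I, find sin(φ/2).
sin(φ/2) = ±√((1 - cos φ)/2); positive since φ/2 ∈ QI, so sin(φ/2) = 0.7193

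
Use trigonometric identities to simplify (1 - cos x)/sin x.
(1 - cos x)/sin x = tan(x/2) (using Half angle)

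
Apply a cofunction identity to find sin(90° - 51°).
sin(90° - 51°) = cos(51°) = 0.6293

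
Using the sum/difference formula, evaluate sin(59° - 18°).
sin(59° - 18°) = sin 59° cos 18° - cos 59° sin 18° = 0.6561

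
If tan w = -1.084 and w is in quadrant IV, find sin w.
sin w = -0.735 (using tan²w + 1 = sec²w)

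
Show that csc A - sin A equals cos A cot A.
LHS = 1/sin A - sin A = (1 - sin²A)/sin A = cos²A/sin A = cos A · (cos A/sin A) = cos A cot A = RHS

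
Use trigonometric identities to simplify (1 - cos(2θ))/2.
(1 - cos(2θ))/2 = sin²θ (using Power reduction)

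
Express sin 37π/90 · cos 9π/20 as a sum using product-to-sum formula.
sin 37π/90 cos 9π/20 = (1/2)[sin(37π/90+9π/20) + sin(37π/90-9π/20)]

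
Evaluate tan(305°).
tan(305°) = -1.428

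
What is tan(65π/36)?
tan(65π/36) = -0.7002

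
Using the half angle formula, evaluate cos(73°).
cos(73°) = √((1 + cos 146°)/2) = 0.2924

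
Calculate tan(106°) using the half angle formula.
tan(106°) = sin 212° / (1 + cos 212°) = -3.487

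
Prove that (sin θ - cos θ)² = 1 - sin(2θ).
LHS = sin²θ - 2 sin θ cos θ + cos²θ = (sin²θ + cos²θ) - 2 sin θ cos θ = 1 - sin(2θ) = RHS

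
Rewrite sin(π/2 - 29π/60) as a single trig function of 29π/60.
sin(π/2 - 29π/60) = cos(29π/60)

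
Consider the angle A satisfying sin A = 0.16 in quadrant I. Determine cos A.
cos A = √(1 - sin²A) = 0.9871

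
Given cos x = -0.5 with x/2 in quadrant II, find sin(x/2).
sin(x/2) = ±√((1 - cos x)/2); positive since x/2 ∈ QII, so sin(x/2) = √3/2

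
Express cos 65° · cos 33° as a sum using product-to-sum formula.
cos 65° cos 33° = (1/2)[cos(65°-33°) + cos(65°+33°)]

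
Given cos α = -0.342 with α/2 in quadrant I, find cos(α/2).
cos(α/2) = ±√((1 + cos α)/2); positive since α/2 ∈ QI, so cos(α/2) = 0.5736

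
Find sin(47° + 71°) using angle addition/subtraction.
sin(47° + 71°) = sin 47° cos 71° + cos 47° sin 71° = 0.8829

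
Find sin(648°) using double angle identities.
sin(648°) = 2 sin 324° cos 324° = -0.9511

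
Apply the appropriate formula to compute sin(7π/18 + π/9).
sin(7π/18 + π/9) = sin 7π/18 cos π/9 + cos 7π/18 sin π/9 = 1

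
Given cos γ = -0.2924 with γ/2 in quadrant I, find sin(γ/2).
sin(γ/2) = ±√((1 - cos γ)/2); positive since γ/2 ∈ QI, so sin(γ/2) = 0.8039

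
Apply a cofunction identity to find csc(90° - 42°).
csc(90° - 42°) = sec(42°) = 1.346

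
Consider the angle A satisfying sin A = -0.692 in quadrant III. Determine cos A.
cos A = ±√(1 - sin²A) = -0.7219 (negative in QIII)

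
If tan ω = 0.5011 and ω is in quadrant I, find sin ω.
sin ω = 0.448 (using tan²ω + 1 = sec²ω)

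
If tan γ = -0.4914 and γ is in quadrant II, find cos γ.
cos γ = -0.8975 (using tan²γ + 1 = sec²γ)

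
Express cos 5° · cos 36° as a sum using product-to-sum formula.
cos 5° cos 36° = (1/2)[cos(5°-36°) + cos(5°+36°)]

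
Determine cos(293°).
cos(293°) = 0.3907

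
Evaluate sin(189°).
sin(189°) = -0.1564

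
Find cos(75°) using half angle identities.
cos(75°) = √((1 + cos 150°)/2) = (√6-√2)/4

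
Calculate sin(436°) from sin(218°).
sin(436°) = 2 sin 218° cos 218° = 0.9703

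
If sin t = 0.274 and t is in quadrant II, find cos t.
cos t = -0.9617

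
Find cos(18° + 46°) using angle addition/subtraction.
cos(18° + 46°) = cos 18° cos 46° - sin 18° sin 46° = 0.4384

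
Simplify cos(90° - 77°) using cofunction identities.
cos(90° - 77°) = sin(77°)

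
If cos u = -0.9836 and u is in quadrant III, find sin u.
sin u = -0.1804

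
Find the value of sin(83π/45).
sin(83π/45) = -0.4695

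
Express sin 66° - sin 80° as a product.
sin 66° - sin 80° = 2 cos(73°) sin(-7°)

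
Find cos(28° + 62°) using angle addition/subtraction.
cos(28° + 62°) = cos 28° cos 62° - sin 28° sin 62° = 0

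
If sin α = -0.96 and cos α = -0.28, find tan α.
tan α = sin α / cos α = 3.429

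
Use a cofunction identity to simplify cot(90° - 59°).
cot(90° - 59°) = tan(59°)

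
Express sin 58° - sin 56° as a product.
sin 58° - sin 56° = 2 cos(57°) sin(1°)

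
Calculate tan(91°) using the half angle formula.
tan(91°) = sin 182° / (1 + cos 182°) = -57.29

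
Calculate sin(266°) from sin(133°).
sin(266°) = 2 sin 133° cos 133° = -0.9976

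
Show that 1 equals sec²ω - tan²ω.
RHS = 1/cos²ω - sin²ω/cos²ω = (1 - sin²ω)/cos²ω = cos²ω/cos²ω = 1 = LHS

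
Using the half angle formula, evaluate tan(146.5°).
tan(146.5°) = sin 293° / (1 + cos 293°) = -0.6619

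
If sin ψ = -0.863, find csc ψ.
csc ψ = 1/sin ψ = -1.159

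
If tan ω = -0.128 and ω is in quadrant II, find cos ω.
cos ω = -0.9919 (using tan²ω + 1 = sec²ω)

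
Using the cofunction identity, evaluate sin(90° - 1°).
sin(90° - 1°) = cos(1°) = 0.9998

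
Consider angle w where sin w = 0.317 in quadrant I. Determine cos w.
cos w = √(1 - sin²w) = 0.9484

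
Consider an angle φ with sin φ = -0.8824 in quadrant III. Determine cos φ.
cos φ = ±√(1 - sin²φ) = -0.4705 (negative in QIII)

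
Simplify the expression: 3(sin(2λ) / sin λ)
3(sin(2λ) / sin λ) = 3(2 cos λ) (using Double angle)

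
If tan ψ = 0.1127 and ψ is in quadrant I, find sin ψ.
sin ψ = 0.112 (using tan²ψ + 1 = sec²ψ)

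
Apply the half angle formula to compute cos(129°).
cos(129°) = -√((1 + cos 258°)/2) = -0.6293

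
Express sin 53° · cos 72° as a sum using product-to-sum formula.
sin 53° cos 72° = (1/2)[sin(53°+72°) + sin(53°-72°)]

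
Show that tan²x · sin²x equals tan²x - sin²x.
RHS = sin²x/cos²x - sin²x = sin²x(1/cos²x - 1) = sin²x · (1 - cos²x)/cos²x = sin²x · sin²x/cos²x = sin²x · tan²x = LHS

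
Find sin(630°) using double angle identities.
sin(630°) = 2 sin 315° cos 315° = -1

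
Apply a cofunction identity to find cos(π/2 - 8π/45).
cos(π/2 - 8π/45) = sin(8π/45) = 0.5299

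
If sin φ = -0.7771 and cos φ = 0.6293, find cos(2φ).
cos(2φ) = cos²φ - sin²φ = -0.2079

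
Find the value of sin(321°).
sin(321°) = -0.6293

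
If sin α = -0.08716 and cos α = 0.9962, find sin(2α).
sin(2α) = 2 sin α cos α = -0.1737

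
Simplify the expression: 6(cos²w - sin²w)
6(cos²w - sin²w) = 6(cos(2w)) (using Double angle)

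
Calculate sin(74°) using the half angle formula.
sin(74°) = √((1 - cos 148°)/2) = 0.9613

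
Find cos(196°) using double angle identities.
cos(196°) = cos²98° - sin²98° = -0.9613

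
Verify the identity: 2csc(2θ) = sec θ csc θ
LHS = 2/sin(2θ) = 2/(2 sin θ cos θ) = 1/(sin θ cos θ) = (1/cos θ)(1/sin θ) = sec θ csc θ = RHS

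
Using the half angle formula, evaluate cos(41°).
cos(41°) = √((1 + cos 82°)/2) = 0.7547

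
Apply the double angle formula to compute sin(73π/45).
sin(73π/45) = 2 sin 73π/90 cos 73π/90 = -0.9272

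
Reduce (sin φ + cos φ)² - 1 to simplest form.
(sin φ + cos φ)² - 1 = sin(2φ) (using Pythagorean + double angle)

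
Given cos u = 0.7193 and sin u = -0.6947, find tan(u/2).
tan(u/2) = sin u / (1 + cos u) = -0.4041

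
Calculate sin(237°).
sin(237°) = -0.8387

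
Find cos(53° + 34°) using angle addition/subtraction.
cos(53° + 34°) = cos 53° cos 34° - sin 53° sin 34° = 0.05234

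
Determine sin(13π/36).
sin(13π/36) = 0.9063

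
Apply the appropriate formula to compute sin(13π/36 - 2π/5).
sin(13π/36 - 2π/5) = sin 13π/36 cos 2π/5 - cos 13π/36 sin 2π/5 = -0.1219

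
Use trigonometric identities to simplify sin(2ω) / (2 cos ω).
sin(2ω) / (2 cos ω) = sin ω (using Double angle)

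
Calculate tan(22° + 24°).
tan(22° + 24°) = (tan 22° + tan 24°)/(1 - tan 22° tan 24°) = 1.036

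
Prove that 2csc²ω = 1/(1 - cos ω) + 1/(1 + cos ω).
RHS = [(1 + cos ω) + (1 - cos ω)] / [(1 - cos ω)(1 + cos ω)] = 2/(1 - cos²ω) = 2/sin²ω = 2csc²ω = LHS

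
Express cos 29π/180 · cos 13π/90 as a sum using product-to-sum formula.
cos 29π/180 cos 13π/90 = (1/2)[cos(29π/180-13π/90) + cos(29π/180+13π/90)]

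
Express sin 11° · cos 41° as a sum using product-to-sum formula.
sin 11° cos 41° = (1/2)[sin(11°+41°) + sin(11°-41°)]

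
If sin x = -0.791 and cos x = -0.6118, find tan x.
tan x = sin x / cos x = 1.293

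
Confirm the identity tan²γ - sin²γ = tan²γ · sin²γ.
LHS = sin²γ/cos²γ - sin²γ = sin²γ(1/cos²γ - 1) = sin²γ · (1 - cos²γ)/cos²γ = sin²γ · sin²γ/cos²γ = sin²γ · tan²γ = RHS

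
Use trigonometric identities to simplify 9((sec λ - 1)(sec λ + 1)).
9((sec λ - 1)(sec λ + 1)) = 9(tan²λ) (using Diff. of squares)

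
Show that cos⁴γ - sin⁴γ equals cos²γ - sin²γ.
LHS = (cos²γ - sin²γ)(cos²γ + sin²γ) = (cos²γ - sin²γ) · 1 = cos²γ - sin²γ = RHS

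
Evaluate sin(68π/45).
sin(68π/45) = -0.9994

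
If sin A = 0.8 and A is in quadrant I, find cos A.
cos A = 0.6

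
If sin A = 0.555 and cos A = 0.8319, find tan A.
tan A = sin A / cos A = 0.6671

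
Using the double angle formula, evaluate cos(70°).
cos(70°) = cos²35° - sin²35° = 0.342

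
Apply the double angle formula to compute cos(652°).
cos(652°) = cos²326° - sin²326° = 0.3746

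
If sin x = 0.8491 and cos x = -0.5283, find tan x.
tan x = sin x / cos x = -1.607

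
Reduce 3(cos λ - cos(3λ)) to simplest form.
3(cos λ - cos(3λ)) = 3(2 sin(2λ) sin λ) (using Sum-to-product)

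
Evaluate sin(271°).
sin(271°) = -0.9998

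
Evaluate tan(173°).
tan(173°) = -0.1228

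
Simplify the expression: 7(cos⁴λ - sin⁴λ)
7(cos⁴λ - sin⁴λ) = 7(cos(2λ)) (using Factoring + double angle)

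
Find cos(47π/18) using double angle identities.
cos(47π/18) = cos²47π/36 - sin²47π/36 = -0.342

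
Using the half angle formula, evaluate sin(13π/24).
sin(13π/24) = √((1 - cos 13π/12)/2) = 0.9914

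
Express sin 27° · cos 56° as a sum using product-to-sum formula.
sin 27° cos 56° = (1/2)[sin(27°+56°) + sin(27°-56°)]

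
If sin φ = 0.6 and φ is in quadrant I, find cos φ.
cos φ = 0.8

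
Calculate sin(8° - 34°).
sin(8° - 34°) = sin 8° cos 34° - cos 8° sin 34° = -0.4384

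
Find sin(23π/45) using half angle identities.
sin(23π/45) = √((1 - cos 46π/45)/2) = 0.9994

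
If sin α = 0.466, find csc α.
csc α = 1/sin α = 2.146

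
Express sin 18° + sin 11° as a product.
sin 18° + sin 11° = 2 sin(14.5°) cos(3.5°)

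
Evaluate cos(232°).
cos(232°) = -0.6157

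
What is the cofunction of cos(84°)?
cos(84°) = sin(90° - 84°) = sin(6°)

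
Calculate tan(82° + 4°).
tan(82° + 4°) = (tan 82° + tan 4°)/(1 - tan 82° tan 4°) = 14.3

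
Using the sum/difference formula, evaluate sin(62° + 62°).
sin(62° + 62°) = sin 62° cos 62° + cos 62° sin 62° = 0.829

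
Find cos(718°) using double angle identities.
cos(718°) = 1 - 2sin²359° = 0.9994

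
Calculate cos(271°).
cos(271°) = 0.01745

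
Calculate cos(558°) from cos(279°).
cos(558°) = cos²279° - sin²279° = -0.9511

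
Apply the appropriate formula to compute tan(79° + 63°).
tan(79° + 63°) = (tan 79° + tan 63°)/(1 - tan 79° tan 63°) = -0.7813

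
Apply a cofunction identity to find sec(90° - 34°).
sec(90° - 34°) = csc(34°) = 1.788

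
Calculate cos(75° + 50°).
cos(75° + 50°) = cos 75° cos 50° - sin 75° sin 50° = -0.5736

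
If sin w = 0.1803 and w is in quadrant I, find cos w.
cos w = 0.9836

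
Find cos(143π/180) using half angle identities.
cos(143π/180) = -√((1 + cos 143π/90)/2) = -0.7986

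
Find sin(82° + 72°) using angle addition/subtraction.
sin(82° + 72°) = sin 82° cos 72° + cos 82° sin 72° = 0.4384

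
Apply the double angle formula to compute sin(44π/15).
sin(44π/15) = 2 sin 22π/15 cos 22π/15 = 0.2079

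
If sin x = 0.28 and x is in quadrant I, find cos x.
cos x = 0.96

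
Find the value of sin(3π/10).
sin(3π/10) = 0.809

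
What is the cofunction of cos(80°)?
cos(80°) = sin(90° - 80°) = sin(10°)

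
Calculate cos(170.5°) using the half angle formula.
cos(170.5°) = -√((1 + cos 341°)/2) = -0.9863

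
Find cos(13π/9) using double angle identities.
cos(13π/9) = cos²13π/18 - sin²13π/18 = -0.1736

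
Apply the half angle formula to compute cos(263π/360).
cos(263π/360) = -√((1 + cos 263π/180)/2) = -0.6626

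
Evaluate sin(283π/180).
sin(283π/180) = -0.9744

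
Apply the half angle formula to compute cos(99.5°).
cos(99.5°) = -√((1 + cos 199°)/2) = -0.165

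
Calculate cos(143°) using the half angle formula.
cos(143°) = -√((1 + cos 286°)/2) = -0.7986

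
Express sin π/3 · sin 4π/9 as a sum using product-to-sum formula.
sin π/3 sin 4π/9 = (1/2)[cos(π/3-4π/9) - cos(π/3+4π/9)]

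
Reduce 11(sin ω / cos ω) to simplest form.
11(sin ω / cos ω) = 11(tan ω) (using Quotient identity)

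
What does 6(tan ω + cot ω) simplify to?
6(tan ω + cot ω) = 6(sec ω csc ω) (using Quotient identities)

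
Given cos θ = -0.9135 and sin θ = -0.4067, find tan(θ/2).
tan(θ/2) = sin θ / (1 + cos θ) = -4.702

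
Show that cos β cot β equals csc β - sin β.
RHS = 1/sin β - sin β = (1 - sin²β)/sin β = cos²β/sin β = cos β · (cos β/sin β) = cos β cot β = LHS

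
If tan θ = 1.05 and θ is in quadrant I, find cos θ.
cos θ = 0.6897 (using tan²θ + 1 = sec²θ)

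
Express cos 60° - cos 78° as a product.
cos 60° - cos 78° = -2 sin(69°) sin(-9°)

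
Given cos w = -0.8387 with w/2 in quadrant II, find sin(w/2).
sin(w/2) = ±√((1 - cos w)/2); positive since w/2 ∈ QII, so sin(w/2) = 0.9588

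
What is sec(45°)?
sec(45°) = √2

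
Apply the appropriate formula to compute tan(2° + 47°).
tan(2° + 47°) = (tan 2° + tan 47°)/(1 - tan 2° tan 47°) = 1.15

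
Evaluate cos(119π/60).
cos(119π/60) = 0.9986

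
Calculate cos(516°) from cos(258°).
cos(516°) = cos²258° - sin²258° = -0.9135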